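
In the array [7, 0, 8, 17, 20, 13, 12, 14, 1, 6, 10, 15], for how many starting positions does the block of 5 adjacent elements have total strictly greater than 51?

(7, 0, 8, 17, 20) → sum 52  > 51 ✓
(0, 8, 17, 20, 13) → sum 58  > 51 ✓
(8, 17, 20, 13, 12) → sum 70  > 51 ✓
(17, 20, 13, 12, 14) → sum 76  > 51 ✓
(20, 13, 12, 14, 1) → sum 60  > 51 ✓
(13, 12, 14, 1, 6) → sum 46
(12, 14, 1, 6, 10) → sum 43
(14, 1, 6, 10, 15) → sum 46
5 windows satisfy the condition.

5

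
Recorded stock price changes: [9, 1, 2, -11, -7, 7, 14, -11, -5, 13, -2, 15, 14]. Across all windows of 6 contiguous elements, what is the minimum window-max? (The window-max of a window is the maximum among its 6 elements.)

Window maxs for each of the 8 positions:
(9, 1, 2, -11, -7, 7) → max 9
(1, 2, -11, -7, 7, 14) → max 14
(2, -11, -7, 7, 14, -11) → max 14
(-11, -7, 7, 14, -11, -5) → max 14
(-7, 7, 14, -11, -5, 13) → max 14
(7, 14, -11, -5, 13, -2) → max 14
(14, -11, -5, 13, -2, 15) → max 15
(-11, -5, 13, -2, 15, 14) → max 15
Minimum of these is 9.

9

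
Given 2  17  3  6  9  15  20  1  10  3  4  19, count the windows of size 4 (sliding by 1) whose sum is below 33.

2

(2, 17, 3, 6) → sum 28  < 33 ✓
(17, 3, 6, 9) → sum 35
(3, 6, 9, 15) → sum 33
(6, 9, 15, 20) → sum 50
(9, 15, 20, 1) → sum 45
(15, 20, 1, 10) → sum 46
(20, 1, 10, 3) → sum 34
(1, 10, 3, 4) → sum 18  < 33 ✓
(10, 3, 4, 19) → sum 36
2 windows satisfy the condition.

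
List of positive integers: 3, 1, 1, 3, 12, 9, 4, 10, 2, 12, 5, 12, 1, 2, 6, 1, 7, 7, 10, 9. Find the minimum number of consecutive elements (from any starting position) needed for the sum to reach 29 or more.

3

Extend right; whenever the sum reaches 29, record the length and shrink from the left:
add 3: running sum 3 < 29
add 1: running sum 4 < 29
add 1: running sum 5 < 29
add 3: running sum 8 < 29
add 12: running sum 20 < 29
end 5: [3, 1, 1, 3, 12, 9] sum 29, len 6
end 6: [1, 3, 12, 9, 4] sum 29, len 5
end 7: [12, 9, 4, 10] sum 35, len 4
end 8: [12, 9, 4, 10, 2] sum 37, len 5
end 9: [9, 4, 10, 2, 12] sum 37, len 5
end 10: [10, 2, 12, 5] sum 29, len 4
end 11: [12, 5, 12] sum 29, len 3
end 12: [12, 5, 12, 1] sum 30, len 4
end 13: [12, 5, 12, 1, 2] sum 32, len 5
end 14: [12, 5, 12, 1, 2, 6] sum 38, len 6
end 15: [12, 5, 12, 1, 2, 6, 1] sum 39, len 7
end 16: [12, 1, 2, 6, 1, 7] sum 29, len 6
end 17: [12, 1, 2, 6, 1, 7, 7] sum 36, len 7
end 18: [6, 1, 7, 7, 10] sum 31, len 5
end 19: [7, 7, 10, 9] sum 33, len 4
Shortest qualifying length: 3.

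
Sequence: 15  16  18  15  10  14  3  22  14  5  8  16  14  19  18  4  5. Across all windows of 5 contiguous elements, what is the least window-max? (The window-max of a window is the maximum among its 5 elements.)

Each size-5 window and its max:
[15, 16, 18, 15, 10] → max 18
[16, 18, 15, 10, 14] → max 18
[18, 15, 10, 14, 3] → max 18
[15, 10, 14, 3, 22] → max 22
[10, 14, 3, 22, 14] → max 22
[14, 3, 22, 14, 5] → max 22
[3, 22, 14, 5, 8] → max 22
[22, 14, 5, 8, 16] → max 22
[14, 5, 8, 16, 14] → max 16
[5, 8, 16, 14, 19] → max 19
[8, 16, 14, 19, 18] → max 19
[16, 14, 19, 18, 4] → max 19
[14, 19, 18, 4, 5] → max 19
Least of these is 16.

16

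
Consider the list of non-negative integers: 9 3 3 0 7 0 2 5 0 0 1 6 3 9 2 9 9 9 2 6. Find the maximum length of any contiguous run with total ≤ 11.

6

→ 9: sum 9, len 1
→ 3 (dropped 9): sum 3, len 1
→ 3: sum 6, len 2
→ 0: sum 6, len 3
→ 7 (dropped 3): sum 10, len 3
→ 0: sum 10, len 4
→ 2 (dropped 3): sum 9, len 4
→ 5 (dropped 0, 7): sum 7, len 3
→ 0: sum 7, len 4
→ 0: sum 7, len 5
→ 1: sum 8, len 6
→ 6 (dropped 0, 2, 5): sum 7, len 4
→ 3: sum 10, len 5
→ 9 (dropped 0, 0, 1, 6, 3): sum 9, len 1
→ 2: sum 11, len 2
→ 9 (dropped 9): sum 11, len 2
→ 9 (dropped 2, 9): sum 9, len 1
→ 9 (dropped 9): sum 9, len 1
→ 2: sum 11, len 2
→ 6 (dropped 9): sum 8, len 2
Longest length seen: 6.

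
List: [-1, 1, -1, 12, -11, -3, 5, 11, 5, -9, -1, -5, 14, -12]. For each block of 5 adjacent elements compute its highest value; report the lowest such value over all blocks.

Each size-5 window and its max:
(-1, 1, -1, 12, -11) → max 12
(1, -1, 12, -11, -3) → max 12
(-1, 12, -11, -3, 5) → max 12
(12, -11, -3, 5, 11) → max 12
(-11, -3, 5, 11, 5) → max 11
(-3, 5, 11, 5, -9) → max 11
(5, 11, 5, -9, -1) → max 11
(11, 5, -9, -1, -5) → max 11
(5, -9, -1, -5, 14) → max 14
(-9, -1, -5, 14, -12) → max 14
Lowest of these is 11.

11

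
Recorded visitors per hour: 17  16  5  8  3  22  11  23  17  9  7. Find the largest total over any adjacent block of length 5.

Window sums for each of the 7 positions:
(17, 16, 5, 8, 3) → sum 49
(16, 5, 8, 3, 22) → sum 54
(5, 8, 3, 22, 11) → sum 49
(8, 3, 22, 11, 23) → sum 67
(3, 22, 11, 23, 17) → sum 76
(22, 11, 23, 17, 9) → sum 82
(11, 23, 17, 9, 7) → sum 67
Largest of these is 82.

82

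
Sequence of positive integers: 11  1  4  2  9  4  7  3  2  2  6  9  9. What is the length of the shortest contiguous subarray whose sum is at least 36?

add 11: running sum 11 < 36
add 1: running sum 12 < 36
add 4: running sum 16 < 36
add 2: running sum 18 < 36
add 9: running sum 27 < 36
add 4: running sum 31 < 36
add 7: shortest ending here [11, 1, 4, 2, 9, 4, 7] sum 38, len 7
add 3: shortest ending here [11, 1, 4, 2, 9, 4, 7, 3] sum 41, len 8
add 2: shortest ending here [11, 1, 4, 2, 9, 4, 7, 3, 2] sum 43, len 9
add 2: shortest ending here [11, 1, 4, 2, 9, 4, 7, 3, 2, 2] sum 45, len 10
add 6: shortest ending here [4, 2, 9, 4, 7, 3, 2, 2, 6] sum 39, len 9
add 9: shortest ending here [9, 4, 7, 3, 2, 2, 6, 9] sum 42, len 8
add 9: shortest ending here [7, 3, 2, 2, 6, 9, 9] sum 38, len 7
Shortest qualifying length: 7.

7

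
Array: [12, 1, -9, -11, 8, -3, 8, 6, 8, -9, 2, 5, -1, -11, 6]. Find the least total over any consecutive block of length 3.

Each size-3 window and its sum:
(12, 1, -9) → sum 4
(1, -9, -11) → sum -19
(-9, -11, 8) → sum -12
(-11, 8, -3) → sum -6
(8, -3, 8) → sum 13
(-3, 8, 6) → sum 11
(8, 6, 8) → sum 22
(6, 8, -9) → sum 5
(8, -9, 2) → sum 1
(-9, 2, 5) → sum -2
(2, 5, -1) → sum 6
(5, -1, -11) → sum -7
(-1, -11, 6) → sum -6
Least of these is -19.

-19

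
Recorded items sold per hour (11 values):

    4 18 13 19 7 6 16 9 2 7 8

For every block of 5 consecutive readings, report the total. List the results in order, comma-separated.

(4, 18, 13, 19, 7) → sum 61
(18, 13, 19, 7, 6) → sum 63
(13, 19, 7, 6, 16) → sum 61
(19, 7, 6, 16, 9) → sum 57
(7, 6, 16, 9, 2) → sum 40
(6, 16, 9, 2, 7) → sum 40
(16, 9, 2, 7, 8) → sum 42

61, 63, 61, 57, 40, 40, 42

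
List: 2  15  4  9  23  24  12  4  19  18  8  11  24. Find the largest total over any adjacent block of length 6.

Window sums for each of the 8 positions:
2 15 4 9 23 24 → sum 77
15 4 9 23 24 12 → sum 87
4 9 23 24 12 4 → sum 76
9 23 24 12 4 19 → sum 91
23 24 12 4 19 18 → sum 100
24 12 4 19 18 8 → sum 85
12 4 19 18 8 11 → sum 72
4 19 18 8 11 24 → sum 84
Largest of these is 100.

100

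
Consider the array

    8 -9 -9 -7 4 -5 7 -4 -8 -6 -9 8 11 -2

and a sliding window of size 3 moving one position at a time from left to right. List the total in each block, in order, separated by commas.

8 -9 -9 → sum -10
-9 -9 -7 → sum -25
-9 -7 4 → sum -12
-7 4 -5 → sum -8
4 -5 7 → sum 6
-5 7 -4 → sum -2
7 -4 -8 → sum -5
-4 -8 -6 → sum -18
-8 -6 -9 → sum -23
-6 -9 8 → sum -7
-9 8 11 → sum 10
8 11 -2 → sum 17

-10, -25, -12, -8, 6, -2, -5, -18, -23, -7, 10, 17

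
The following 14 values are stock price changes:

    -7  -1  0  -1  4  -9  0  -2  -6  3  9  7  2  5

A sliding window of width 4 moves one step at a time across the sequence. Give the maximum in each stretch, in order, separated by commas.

-7 -1 0 -1 → max 0
-1 0 -1 4 → max 4
0 -1 4 -9 → max 4
-1 4 -9 0 → max 4
4 -9 0 -2 → max 4
-9 0 -2 -6 → max 0
0 -2 -6 3 → max 3
-2 -6 3 9 → max 9
-6 3 9 7 → max 9
3 9 7 2 → max 9
9 7 2 5 → max 9

0, 4, 4, 4, 4, 0, 3, 9, 9, 9, 9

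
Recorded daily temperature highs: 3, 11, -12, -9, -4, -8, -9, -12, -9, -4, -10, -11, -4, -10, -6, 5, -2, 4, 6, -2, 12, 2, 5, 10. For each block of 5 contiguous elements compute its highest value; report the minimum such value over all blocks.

3 11 -12 -9 -4 → max 11
11 -12 -9 -4 -8 → max 11
-12 -9 -4 -8 -9 → max -4
-9 -4 -8 -9 -12 → max -4
-4 -8 -9 -12 -9 → max -4
-8 -9 -12 -9 -4 → max -4
-9 -12 -9 -4 -10 → max -4
-12 -9 -4 -10 -11 → max -4
-9 -4 -10 -11 -4 → max -4
-4 -10 -11 -4 -10 → max -4
-10 -11 -4 -10 -6 → max -4
-11 -4 -10 -6 5 → max 5
-4 -10 -6 5 -2 → max 5
-10 -6 5 -2 4 → max 5
-6 5 -2 4 6 → max 6
5 -2 4 6 -2 → max 6
-2 4 6 -2 12 → max 12
4 6 -2 12 2 → max 12
6 -2 12 2 5 → max 12
-2 12 2 5 10 → max 12
Minimum of these is -4.

-4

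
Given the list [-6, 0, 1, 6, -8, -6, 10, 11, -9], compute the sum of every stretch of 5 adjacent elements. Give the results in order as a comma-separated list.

-7, -7, 3, 13, -2

Sliding a size-5 window across the 9 values:
(-6, 0, 1, 6, -8) → sum -7
(0, 1, 6, -8, -6) → sum -7
(1, 6, -8, -6, 10) → sum 3
(6, -8, -6, 10, 11) → sum 13
(-8, -6, 10, 11, -9) → sum -2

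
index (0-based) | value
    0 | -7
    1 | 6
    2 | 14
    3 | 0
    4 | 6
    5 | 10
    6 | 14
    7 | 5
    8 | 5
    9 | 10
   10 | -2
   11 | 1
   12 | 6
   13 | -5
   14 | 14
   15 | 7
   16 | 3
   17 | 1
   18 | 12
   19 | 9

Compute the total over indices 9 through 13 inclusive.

10

Elements at indices 9..13: 10, -2, 1, 6, -5
sum(10, -2, 1, 6, -5) = 10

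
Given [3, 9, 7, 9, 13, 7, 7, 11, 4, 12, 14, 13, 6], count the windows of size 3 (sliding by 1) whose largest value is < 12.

4

3 9 7 → max 9  < 12 ✓
9 7 9 → max 9  < 12 ✓
7 9 13 → max 13
9 13 7 → max 13
13 7 7 → max 13
7 7 11 → max 11  < 12 ✓
7 11 4 → max 11  < 12 ✓
11 4 12 → max 12
4 12 14 → max 14
12 14 13 → max 14
14 13 6 → max 14
4 windows satisfy the condition.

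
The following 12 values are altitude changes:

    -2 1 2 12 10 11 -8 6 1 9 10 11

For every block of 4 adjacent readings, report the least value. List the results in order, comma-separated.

Sliding a size-4 window across the 12 values:
[-2, 1, 2, 12] → min -2
[1, 2, 12, 10] → min 1
[2, 12, 10, 11] → min 2
[12, 10, 11, -8] → min -8
[10, 11, -8, 6] → min -8
[11, -8, 6, 1] → min -8
[-8, 6, 1, 9] → min -8
[6, 1, 9, 10] → min 1
[1, 9, 10, 11] → min 1

-2, 1, 2, -8, -8, -8, -8, 1, 1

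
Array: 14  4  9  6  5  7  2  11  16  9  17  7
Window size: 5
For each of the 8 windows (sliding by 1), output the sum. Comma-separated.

[14, 4, 9, 6, 5] → sum 38
[4, 9, 6, 5, 7] → sum 31
[9, 6, 5, 7, 2] → sum 29
[6, 5, 7, 2, 11] → sum 31
[5, 7, 2, 11, 16] → sum 41
[7, 2, 11, 16, 9] → sum 45
[2, 11, 16, 9, 17] → sum 55
[11, 16, 9, 17, 7] → sum 60

38, 31, 29, 31, 41, 45, 55, 60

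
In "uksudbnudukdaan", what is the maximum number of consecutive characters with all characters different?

6

add u: [u] len 1
add k: [u, k] len 2
add s: [u, k, s] len 3
add u (repeat u, move left end past it): [k, s, u] len 3
add d: [k, s, u, d] len 4
add b: [k, s, u, d, b] len 5
add n: [k, s, u, d, b, n] len 6
add u (repeat u, move left end past it): [d, b, n, u] len 4
add d (repeat d, move left end past it): [b, n, u, d] len 4
add u (repeat u, move left end past it): [d, u] len 2
add k: [d, u, k] len 3
add d (repeat d, move left end past it): [u, k, d] len 3
add a: [u, k, d, a] len 4
add a (repeat a, move left end past it): [a] len 1
add n: [a, n] len 2
Longest all-distinct length: 6.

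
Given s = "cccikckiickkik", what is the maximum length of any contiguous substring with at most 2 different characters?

[c] 1 distinct, len 1
[c, c] 1 distinct, len 2
[c, c, c] 1 distinct, len 3
[c, c, c, i] 2 distinct, len 4
[i, k] 2 distinct, len 2
[k, c] 2 distinct, len 2
[k, c, k] 2 distinct, len 3
[k, i] 2 distinct, len 2
[k, i, i] 2 distinct, len 3
[i, i, c] 2 distinct, len 3
[c, k] 2 distinct, len 2
[c, k, k] 2 distinct, len 3
[k, k, i] 2 distinct, len 3
[k, k, i, k] 2 distinct, len 4
Longest length with ≤2 distinct: 4.

4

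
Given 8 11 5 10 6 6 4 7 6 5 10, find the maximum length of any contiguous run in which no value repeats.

5

add 8: [8] len 1
add 11: [8, 11] len 2
add 5: [8, 11, 5] len 3
add 10: [8, 11, 5, 10] len 4
add 6: [8, 11, 5, 10, 6] len 5
add 6 (repeat 6, move left end past it): [6] len 1
add 4: [6, 4] len 2
add 7: [6, 4, 7] len 3
add 6 (repeat 6, move left end past it): [4, 7, 6] len 3
add 5: [4, 7, 6, 5] len 4
add 10: [4, 7, 6, 5, 10] len 5
Longest all-distinct length: 5.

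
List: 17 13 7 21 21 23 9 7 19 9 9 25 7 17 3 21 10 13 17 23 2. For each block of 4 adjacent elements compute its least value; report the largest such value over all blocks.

Each size-4 window and its min:
(17, 13, 7, 21) → min 7
(13, 7, 21, 21) → min 7
(7, 21, 21, 23) → min 7
(21, 21, 23, 9) → min 9
(21, 23, 9, 7) → min 7
(23, 9, 7, 19) → min 7
(9, 7, 19, 9) → min 7
(7, 19, 9, 9) → min 7
(19, 9, 9, 25) → min 9
(9, 9, 25, 7) → min 7
(9, 25, 7, 17) → min 7
(25, 7, 17, 3) → min 3
(7, 17, 3, 21) → min 3
(17, 3, 21, 10) → min 3
(3, 21, 10, 13) → min 3
(21, 10, 13, 17) → min 10
(10, 13, 17, 23) → min 10
(13, 17, 23, 2) → min 2
Largest of these is 10.

10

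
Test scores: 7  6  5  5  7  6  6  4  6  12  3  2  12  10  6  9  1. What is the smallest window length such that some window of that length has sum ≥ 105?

add 7: running sum 7 < 105
add 6: running sum 13 < 105
add 5: running sum 18 < 105
add 5: running sum 23 < 105
add 7: running sum 30 < 105
add 6: running sum 36 < 105
add 6: running sum 42 < 105
add 4: running sum 46 < 105
add 6: running sum 52 < 105
add 12: running sum 64 < 105
add 3: running sum 67 < 105
add 2: running sum 69 < 105
add 12: running sum 81 < 105
add 10: running sum 91 < 105
add 6: running sum 97 < 105
add 9: shortest ending here [7, 6, 5, 5, 7, 6, 6, 4, 6, 12, 3, 2, 12, 10, 6, 9] sum 106, len 16
add 1: shortest ending here [7, 6, 5, 5, 7, 6, 6, 4, 6, 12, 3, 2, 12, 10, 6, 9, 1] sum 107, len 17
Shortest qualifying length: 16.

16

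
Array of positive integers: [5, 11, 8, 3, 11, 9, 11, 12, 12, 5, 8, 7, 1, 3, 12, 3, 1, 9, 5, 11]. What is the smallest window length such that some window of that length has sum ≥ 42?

4

add 5: running sum 5 < 42
add 11: running sum 16 < 42
add 8: running sum 24 < 42
add 3: running sum 27 < 42
add 11: running sum 38 < 42
end 5: [11, 8, 3, 11, 9] sum 42, len 5
end 6: [8, 3, 11, 9, 11] sum 42, len 5
end 7: [11, 9, 11, 12] sum 43, len 4
end 8: [9, 11, 12, 12] sum 44, len 4
end 9: [9, 11, 12, 12, 5] sum 49, len 5
end 10: [11, 12, 12, 5, 8] sum 48, len 5
end 11: [12, 12, 5, 8, 7] sum 44, len 5
end 12: [12, 12, 5, 8, 7, 1] sum 45, len 6
end 13: [12, 12, 5, 8, 7, 1, 3] sum 48, len 7
end 14: [12, 5, 8, 7, 1, 3, 12] sum 48, len 7
end 15: [12, 5, 8, 7, 1, 3, 12, 3] sum 51, len 8
end 16: [12, 5, 8, 7, 1, 3, 12, 3, 1] sum 52, len 9
end 17: [8, 7, 1, 3, 12, 3, 1, 9] sum 44, len 8
end 18: [8, 7, 1, 3, 12, 3, 1, 9, 5] sum 49, len 9
end 19: [3, 12, 3, 1, 9, 5, 11] sum 44, len 7
Shortest qualifying length: 4.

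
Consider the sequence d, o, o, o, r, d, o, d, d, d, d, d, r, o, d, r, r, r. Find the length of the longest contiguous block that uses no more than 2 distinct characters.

7

add d: window [d] (1 distinct), len 1
add o: window [d, o] (2 distinct), len 2
add o: window [d, o, o] (2 distinct), len 3
add o: window [d, o, o, o] (2 distinct), len 4
add r: window [o, o, o, r] (2 distinct), len 4
add d: window [r, d] (2 distinct), len 2
add o: window [d, o] (2 distinct), len 2
add d: window [d, o, d] (2 distinct), len 3
add d: window [d, o, d, d] (2 distinct), len 4
add d: window [d, o, d, d, d] (2 distinct), len 5
add d: window [d, o, d, d, d, d] (2 distinct), len 6
add d: window [d, o, d, d, d, d, d] (2 distinct), len 7
add r: window [d, d, d, d, d, r] (2 distinct), len 6
add o: window [r, o] (2 distinct), len 2
add d: window [o, d] (2 distinct), len 2
add r: window [d, r] (2 distinct), len 2
add r: window [d, r, r] (2 distinct), len 3
add r: window [d, r, r, r] (2 distinct), len 4
Longest length with ≤2 distinct: 7.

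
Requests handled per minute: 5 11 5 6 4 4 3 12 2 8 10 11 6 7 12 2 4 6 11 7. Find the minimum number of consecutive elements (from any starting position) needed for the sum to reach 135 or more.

add 5: running sum 5 < 135
add 11: running sum 16 < 135
add 5: running sum 21 < 135
add 6: running sum 27 < 135
add 4: running sum 31 < 135
add 4: running sum 35 < 135
add 3: running sum 38 < 135
add 12: running sum 50 < 135
add 2: running sum 52 < 135
add 8: running sum 60 < 135
add 10: running sum 70 < 135
add 11: running sum 81 < 135
add 6: running sum 87 < 135
add 7: running sum 94 < 135
add 12: running sum 106 < 135
add 2: running sum 108 < 135
add 4: running sum 112 < 135
add 6: running sum 118 < 135
add 11: running sum 129 < 135
end 19: [5, 11, 5, 6, 4, 4, 3, 12, 2, 8, 10, 11, 6, 7, 12, 2, 4, 6, 11, 7] sum 136, len 20
Shortest qualifying length: 20.

20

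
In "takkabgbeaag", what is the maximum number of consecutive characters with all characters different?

4

add t: [t] len 1
add a: [t, a] len 2
add k: [t, a, k] len 3
add k (repeat k, move left end past it): [k] len 1
add a: [k, a] len 2
add b: [k, a, b] len 3
add g: [k, a, b, g] len 4
add b (repeat b, move left end past it): [g, b] len 2
add e: [g, b, e] len 3
add a: [g, b, e, a] len 4
add a (repeat a, move left end past it): [a] len 1
add g: [a, g] len 2
Longest all-distinct length: 4.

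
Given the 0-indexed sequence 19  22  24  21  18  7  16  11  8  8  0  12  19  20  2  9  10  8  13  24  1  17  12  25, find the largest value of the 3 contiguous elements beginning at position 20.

Elements at indices 20..22: 1, 17, 12
max(1, 17, 12) = 17

17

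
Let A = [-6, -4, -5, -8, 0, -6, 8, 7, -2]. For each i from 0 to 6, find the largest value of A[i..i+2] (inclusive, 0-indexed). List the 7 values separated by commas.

-4, -4, 0, 0, 8, 8, 8

-6 -4 -5 → max -4
-4 -5 -8 → max -4
-5 -8 0 → max 0
-8 0 -6 → max 0
0 -6 8 → max 8
-6 8 7 → max 8
8 7 -2 → max 8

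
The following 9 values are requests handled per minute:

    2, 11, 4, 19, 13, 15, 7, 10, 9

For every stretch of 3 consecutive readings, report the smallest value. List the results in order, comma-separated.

(2, 11, 4) → min 2
(11, 4, 19) → min 4
(4, 19, 13) → min 4
(19, 13, 15) → min 13
(13, 15, 7) → min 7
(15, 7, 10) → min 7
(7, 10, 9) → min 7

2, 4, 4, 13, 7, 7, 7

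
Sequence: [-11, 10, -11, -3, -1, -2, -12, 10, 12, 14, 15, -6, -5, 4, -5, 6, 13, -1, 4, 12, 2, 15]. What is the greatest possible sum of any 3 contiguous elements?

-11 10 -11 → sum -12
10 -11 -3 → sum -4
-11 -3 -1 → sum -15
-3 -1 -2 → sum -6
-1 -2 -12 → sum -15
-2 -12 10 → sum -4
-12 10 12 → sum 10
10 12 14 → sum 36
12 14 15 → sum 41
14 15 -6 → sum 23
15 -6 -5 → sum 4
-6 -5 4 → sum -7
-5 4 -5 → sum -6
4 -5 6 → sum 5
-5 6 13 → sum 14
6 13 -1 → sum 18
13 -1 4 → sum 16
-1 4 12 → sum 15
4 12 2 → sum 18
12 2 15 → sum 29
Greatest of these is 41.

41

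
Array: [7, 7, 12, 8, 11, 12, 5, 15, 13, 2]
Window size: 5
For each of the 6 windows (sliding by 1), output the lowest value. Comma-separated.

[7, 7, 12, 8, 11] → min 7
[7, 12, 8, 11, 12] → min 7
[12, 8, 11, 12, 5] → min 5
[8, 11, 12, 5, 15] → min 5
[11, 12, 5, 15, 13] → min 5
[12, 5, 15, 13, 2] → min 2

7, 7, 5, 5, 5, 2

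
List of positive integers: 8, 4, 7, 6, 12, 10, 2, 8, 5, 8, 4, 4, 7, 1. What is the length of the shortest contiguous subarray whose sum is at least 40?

add 8: running sum 8 < 40
add 4: running sum 12 < 40
add 7: running sum 19 < 40
add 6: running sum 25 < 40
add 12: running sum 37 < 40
end 5: [8, 4, 7, 6, 12, 10] sum 47, len 6
end 6: [4, 7, 6, 12, 10, 2] sum 41, len 6
end 7: [7, 6, 12, 10, 2, 8] sum 45, len 6
end 8: [6, 12, 10, 2, 8, 5] sum 43, len 6
end 9: [12, 10, 2, 8, 5, 8] sum 45, len 6
end 10: [12, 10, 2, 8, 5, 8, 4] sum 49, len 7
end 11: [10, 2, 8, 5, 8, 4, 4] sum 41, len 7
end 12: [10, 2, 8, 5, 8, 4, 4, 7] sum 48, len 8
end 13: [10, 2, 8, 5, 8, 4, 4, 7, 1] sum 49, len 9
Shortest qualifying length: 6.

6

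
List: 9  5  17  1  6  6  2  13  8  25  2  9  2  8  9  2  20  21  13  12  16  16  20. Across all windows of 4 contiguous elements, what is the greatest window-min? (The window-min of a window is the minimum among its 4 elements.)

12

9 5 17 1 → min 1
5 17 1 6 → min 1
17 1 6 6 → min 1
1 6 6 2 → min 1
6 6 2 13 → min 2
6 2 13 8 → min 2
2 13 8 25 → min 2
13 8 25 2 → min 2
8 25 2 9 → min 2
25 2 9 2 → min 2
2 9 2 8 → min 2
9 2 8 9 → min 2
2 8 9 2 → min 2
8 9 2 20 → min 2
9 2 20 21 → min 2
2 20 21 13 → min 2
20 21 13 12 → min 12
21 13 12 16 → min 12
13 12 16 16 → min 12
12 16 16 20 → min 12
Greatest of these is 12.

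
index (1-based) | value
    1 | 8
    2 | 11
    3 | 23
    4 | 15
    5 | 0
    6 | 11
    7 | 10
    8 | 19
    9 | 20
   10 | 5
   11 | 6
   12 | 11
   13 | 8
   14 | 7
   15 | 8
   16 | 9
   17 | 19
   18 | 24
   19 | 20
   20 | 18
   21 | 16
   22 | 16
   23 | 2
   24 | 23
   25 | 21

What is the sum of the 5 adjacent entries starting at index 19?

Elements at indices 19..23: 20, 18, 16, 16, 2
sum(20, 18, 16, 16, 2) = 72

72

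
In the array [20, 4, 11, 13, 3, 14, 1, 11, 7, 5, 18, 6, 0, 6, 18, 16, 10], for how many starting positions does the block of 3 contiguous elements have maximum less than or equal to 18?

14

20 4 11 → max 20
4 11 13 → max 13  ≤ 18 ✓
11 13 3 → max 13  ≤ 18 ✓
13 3 14 → max 14  ≤ 18 ✓
3 14 1 → max 14  ≤ 18 ✓
14 1 11 → max 14  ≤ 18 ✓
1 11 7 → max 11  ≤ 18 ✓
11 7 5 → max 11  ≤ 18 ✓
7 5 18 → max 18  ≤ 18 ✓
5 18 6 → max 18  ≤ 18 ✓
18 6 0 → max 18  ≤ 18 ✓
6 0 6 → max 6  ≤ 18 ✓
0 6 18 → max 18  ≤ 18 ✓
6 18 16 → max 18  ≤ 18 ✓
18 16 10 → max 18  ≤ 18 ✓
14 windows satisfy the condition.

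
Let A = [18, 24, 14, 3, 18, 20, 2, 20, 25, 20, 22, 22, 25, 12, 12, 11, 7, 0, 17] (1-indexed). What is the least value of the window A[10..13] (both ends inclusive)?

Elements at indices 10..13: 20, 22, 22, 25
min(20, 22, 22, 25) = 20

20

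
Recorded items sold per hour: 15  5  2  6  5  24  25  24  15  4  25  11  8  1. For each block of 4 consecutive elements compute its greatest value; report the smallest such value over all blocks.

(15, 5, 2, 6) → max 15
(5, 2, 6, 5) → max 6
(2, 6, 5, 24) → max 24
(6, 5, 24, 25) → max 25
(5, 24, 25, 24) → max 25
(24, 25, 24, 15) → max 25
(25, 24, 15, 4) → max 25
(24, 15, 4, 25) → max 25
(15, 4, 25, 11) → max 25
(4, 25, 11, 8) → max 25
(25, 11, 8, 1) → max 25
Smallest of these is 6.

6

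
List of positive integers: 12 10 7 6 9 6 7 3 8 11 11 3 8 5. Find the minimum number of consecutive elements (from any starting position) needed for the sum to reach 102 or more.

14

add 12: running sum 12 < 102
add 10: running sum 22 < 102
add 7: running sum 29 < 102
add 6: running sum 35 < 102
add 9: running sum 44 < 102
add 6: running sum 50 < 102
add 7: running sum 57 < 102
add 3: running sum 60 < 102
add 8: running sum 68 < 102
add 11: running sum 79 < 102
add 11: running sum 90 < 102
add 3: running sum 93 < 102
add 8: running sum 101 < 102
add 5: shortest ending here [12, 10, 7, 6, 9, 6, 7, 3, 8, 11, 11, 3, 8, 5] sum 106, len 14
Shortest qualifying length: 14.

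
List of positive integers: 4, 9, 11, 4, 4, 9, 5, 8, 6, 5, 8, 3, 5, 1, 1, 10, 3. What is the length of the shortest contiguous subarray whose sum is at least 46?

add 4: running sum 4 < 46
add 9: running sum 13 < 46
add 11: running sum 24 < 46
add 4: running sum 28 < 46
add 4: running sum 32 < 46
add 9: running sum 41 < 46
end 6: [4, 9, 11, 4, 4, 9, 5] sum 46, len 7
end 7: [9, 11, 4, 4, 9, 5, 8] sum 50, len 7
end 8: [11, 4, 4, 9, 5, 8, 6] sum 47, len 7
end 9: [11, 4, 4, 9, 5, 8, 6, 5] sum 52, len 8
end 10: [4, 4, 9, 5, 8, 6, 5, 8] sum 49, len 8
end 11: [4, 9, 5, 8, 6, 5, 8, 3] sum 48, len 8
end 12: [9, 5, 8, 6, 5, 8, 3, 5] sum 49, len 8
end 13: [9, 5, 8, 6, 5, 8, 3, 5, 1] sum 50, len 9
end 14: [9, 5, 8, 6, 5, 8, 3, 5, 1, 1] sum 51, len 10
end 15: [8, 6, 5, 8, 3, 5, 1, 1, 10] sum 47, len 9
end 16: [8, 6, 5, 8, 3, 5, 1, 1, 10, 3] sum 50, len 10
Shortest qualifying length: 7.

7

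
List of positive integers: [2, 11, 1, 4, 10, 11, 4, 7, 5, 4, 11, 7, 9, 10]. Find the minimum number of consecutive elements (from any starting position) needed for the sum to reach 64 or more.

9

Extend right; whenever the sum reaches 64, record the length and shrink from the left:
add 2: running sum 2 < 64
add 11: running sum 13 < 64
add 1: running sum 14 < 64
add 4: running sum 18 < 64
add 10: running sum 28 < 64
add 11: running sum 39 < 64
add 4: running sum 43 < 64
add 7: running sum 50 < 64
add 5: running sum 55 < 64
add 4: running sum 59 < 64
end 10: [11, 1, 4, 10, 11, 4, 7, 5, 4, 11] sum 68, len 10
end 11: [1, 4, 10, 11, 4, 7, 5, 4, 11, 7] sum 64, len 10
end 12: [10, 11, 4, 7, 5, 4, 11, 7, 9] sum 68, len 9
end 13: [11, 4, 7, 5, 4, 11, 7, 9, 10] sum 68, len 9
Shortest qualifying length: 9.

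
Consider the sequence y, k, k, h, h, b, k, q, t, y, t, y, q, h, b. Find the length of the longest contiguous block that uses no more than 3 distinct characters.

6

[y] 1 distinct, len 1
[y, k] 2 distinct, len 2
[y, k, k] 2 distinct, len 3
[y, k, k, h] 3 distinct, len 4
[y, k, k, h, h] 3 distinct, len 5
[k, k, h, h, b] 3 distinct, len 5
[k, k, h, h, b, k] 3 distinct, len 6
[b, k, q] 3 distinct, len 3
[k, q, t] 3 distinct, len 3
[q, t, y] 3 distinct, len 3
[q, t, y, t] 3 distinct, len 4
[q, t, y, t, y] 3 distinct, len 5
[q, t, y, t, y, q] 3 distinct, len 6
[y, q, h] 3 distinct, len 3
[q, h, b] 3 distinct, len 3
Longest length with ≤3 distinct: 6.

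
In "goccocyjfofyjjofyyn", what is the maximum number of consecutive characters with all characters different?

5

add g: [g] len 1
add o: [g, o] len 2
add c: [g, o, c] len 3
add c (repeat c, move left end past it): [c] len 1
add o: [c, o] len 2
add c (repeat c, move left end past it): [o, c] len 2
add y: [o, c, y] len 3
add j: [o, c, y, j] len 4
add f: [o, c, y, j, f] len 5
add o (repeat o, move left end past it): [c, y, j, f, o] len 5
add f (repeat f, move left end past it): [o, f] len 2
add y: [o, f, y] len 3
add j: [o, f, y, j] len 4
add j (repeat j, move left end past it): [j] len 1
add o: [j, o] len 2
add f: [j, o, f] len 3
add y: [j, o, f, y] len 4
add y (repeat y, move left end past it): [y] len 1
add n: [y, n] len 2
Longest all-distinct length: 5.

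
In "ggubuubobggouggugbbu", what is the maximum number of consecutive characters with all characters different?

[g] len 1
[g] len 1
[g, u] len 2
[g, u, b] len 3
[b, u] len 2
[u] len 1
[u, b] len 2
[u, b, o] len 3
[o, b] len 2
[o, b, g] len 3
[g] len 1
[g, o] len 2
[g, o, u] len 3
[o, u, g] len 3
[g] len 1
[g, u] len 2
[u, g] len 2
[u, g, b] len 3
[b] len 1
[b, u] len 2
Longest all-distinct length: 3.

3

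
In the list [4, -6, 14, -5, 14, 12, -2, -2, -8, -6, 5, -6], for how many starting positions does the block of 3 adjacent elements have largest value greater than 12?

5

(4, -6, 14) → max 14  > 12 ✓
(-6, 14, -5) → max 14  > 12 ✓
(14, -5, 14) → max 14  > 12 ✓
(-5, 14, 12) → max 14  > 12 ✓
(14, 12, -2) → max 14  > 12 ✓
(12, -2, -2) → max 12
(-2, -2, -8) → max -2
(-2, -8, -6) → max -2
(-8, -6, 5) → max 5
(-6, 5, -6) → max 5
5 windows satisfy the condition.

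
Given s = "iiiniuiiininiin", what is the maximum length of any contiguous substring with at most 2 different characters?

9

Extend right; when distinct count exceeds 2, shrink from the left:
add i: window [i] (1 distinct), len 1
add i: window [i, i] (1 distinct), len 2
add i: window [i, i, i] (1 distinct), len 3
add n: window [i, i, i, n] (2 distinct), len 4
add i: window [i, i, i, n, i] (2 distinct), len 5
add u: window [i, u] (2 distinct), len 2
add i: window [i, u, i] (2 distinct), len 3
add i: window [i, u, i, i] (2 distinct), len 4
add i: window [i, u, i, i, i] (2 distinct), len 5
add n: window [i, i, i, n] (2 distinct), len 4
add i: window [i, i, i, n, i] (2 distinct), len 5
add n: window [i, i, i, n, i, n] (2 distinct), len 6
add i: window [i, i, i, n, i, n, i] (2 distinct), len 7
add i: window [i, i, i, n, i, n, i, i] (2 distinct), len 8
add n: window [i, i, i, n, i, n, i, i, n] (2 distinct), len 9
Longest length with ≤2 distinct: 9.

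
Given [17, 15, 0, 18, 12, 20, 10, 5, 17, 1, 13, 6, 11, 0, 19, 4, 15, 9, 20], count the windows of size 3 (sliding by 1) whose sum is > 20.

17 15 0 → sum 32  > 20 ✓
15 0 18 → sum 33  > 20 ✓
0 18 12 → sum 30  > 20 ✓
18 12 20 → sum 50  > 20 ✓
12 20 10 → sum 42  > 20 ✓
20 10 5 → sum 35  > 20 ✓
10 5 17 → sum 32  > 20 ✓
5 17 1 → sum 23  > 20 ✓
17 1 13 → sum 31  > 20 ✓
1 13 6 → sum 20
13 6 11 → sum 30  > 20 ✓
6 11 0 → sum 17
11 0 19 → sum 30  > 20 ✓
0 19 4 → sum 23  > 20 ✓
19 4 15 → sum 38  > 20 ✓
4 15 9 → sum 28  > 20 ✓
15 9 20 → sum 44  > 20 ✓
15 windows satisfy the condition.

15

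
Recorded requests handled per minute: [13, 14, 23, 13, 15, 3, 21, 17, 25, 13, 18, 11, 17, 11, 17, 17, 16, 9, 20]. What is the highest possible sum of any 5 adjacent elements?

13 14 23 13 15 → sum 78
14 23 13 15 3 → sum 68
23 13 15 3 21 → sum 75
13 15 3 21 17 → sum 69
15 3 21 17 25 → sum 81
3 21 17 25 13 → sum 79
21 17 25 13 18 → sum 94
17 25 13 18 11 → sum 84
25 13 18 11 17 → sum 84
13 18 11 17 11 → sum 70
18 11 17 11 17 → sum 74
11 17 11 17 17 → sum 73
17 11 17 17 16 → sum 78
11 17 17 16 9 → sum 70
17 17 16 9 20 → sum 79
Highest of these is 94.

94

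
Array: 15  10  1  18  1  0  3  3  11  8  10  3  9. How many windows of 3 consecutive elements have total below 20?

(15, 10, 1) → sum 26
(10, 1, 18) → sum 29
(1, 18, 1) → sum 20
(18, 1, 0) → sum 19  < 20 ✓
(1, 0, 3) → sum 4  < 20 ✓
(0, 3, 3) → sum 6  < 20 ✓
(3, 3, 11) → sum 17  < 20 ✓
(3, 11, 8) → sum 22
(11, 8, 10) → sum 29
(8, 10, 3) → sum 21
(10, 3, 9) → sum 22
4 windows satisfy the condition.

4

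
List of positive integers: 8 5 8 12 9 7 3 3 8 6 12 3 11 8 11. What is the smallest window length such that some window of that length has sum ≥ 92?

12

add 8: running sum 8 < 92
add 5: running sum 13 < 92
add 8: running sum 21 < 92
add 12: running sum 33 < 92
add 9: running sum 42 < 92
add 7: running sum 49 < 92
add 3: running sum 52 < 92
add 3: running sum 55 < 92
add 8: running sum 63 < 92
add 6: running sum 69 < 92
add 12: running sum 81 < 92
add 3: running sum 84 < 92
end 12: [8, 5, 8, 12, 9, 7, 3, 3, 8, 6, 12, 3, 11] sum 95, len 13
end 13: [5, 8, 12, 9, 7, 3, 3, 8, 6, 12, 3, 11, 8] sum 95, len 13
end 14: [12, 9, 7, 3, 3, 8, 6, 12, 3, 11, 8, 11] sum 93, len 12
Shortest qualifying length: 12.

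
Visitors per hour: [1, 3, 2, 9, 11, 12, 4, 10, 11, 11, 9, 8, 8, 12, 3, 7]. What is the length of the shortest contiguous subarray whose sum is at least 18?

2

add 1: running sum 1 < 18
add 3: running sum 4 < 18
add 2: running sum 6 < 18
add 9: running sum 15 < 18
end 4: [9, 11] sum 20, len 2
end 5: [11, 12] sum 23, len 2
end 6: [11, 12, 4] sum 27, len 3
end 7: [12, 4, 10] sum 26, len 3
end 8: [10, 11] sum 21, len 2
end 9: [11, 11] sum 22, len 2
end 10: [11, 9] sum 20, len 2
end 11: [11, 9, 8] sum 28, len 3
end 12: [9, 8, 8] sum 25, len 3
end 13: [8, 12] sum 20, len 2
end 14: [8, 12, 3] sum 23, len 3
end 15: [12, 3, 7] sum 22, len 3
Shortest qualifying length: 2.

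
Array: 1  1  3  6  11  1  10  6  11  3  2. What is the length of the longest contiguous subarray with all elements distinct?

6

add 1: [1] len 1
add 1 (repeat 1, move left end past it): [1] len 1
add 3: [1, 3] len 2
add 6: [1, 3, 6] len 3
add 11: [1, 3, 6, 11] len 4
add 1 (repeat 1, move left end past it): [3, 6, 11, 1] len 4
add 10: [3, 6, 11, 1, 10] len 5
add 6 (repeat 6, move left end past it): [11, 1, 10, 6] len 4
add 11 (repeat 11, move left end past it): [1, 10, 6, 11] len 4
add 3: [1, 10, 6, 11, 3] len 5
add 2: [1, 10, 6, 11, 3, 2] len 6
Longest all-distinct length: 6.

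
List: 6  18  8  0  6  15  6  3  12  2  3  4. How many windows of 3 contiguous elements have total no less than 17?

8

[6, 18, 8] → sum 32  ≥ 17 ✓
[18, 8, 0] → sum 26  ≥ 17 ✓
[8, 0, 6] → sum 14
[0, 6, 15] → sum 21  ≥ 17 ✓
[6, 15, 6] → sum 27  ≥ 17 ✓
[15, 6, 3] → sum 24  ≥ 17 ✓
[6, 3, 12] → sum 21  ≥ 17 ✓
[3, 12, 2] → sum 17  ≥ 17 ✓
[12, 2, 3] → sum 17  ≥ 17 ✓
[2, 3, 4] → sum 9
8 windows satisfy the condition.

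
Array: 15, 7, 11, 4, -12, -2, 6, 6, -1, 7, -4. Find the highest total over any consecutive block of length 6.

Window sums for each of the 6 positions:
[15, 7, 11, 4, -12, -2] → sum 23
[7, 11, 4, -12, -2, 6] → sum 14
[11, 4, -12, -2, 6, 6] → sum 13
[4, -12, -2, 6, 6, -1] → sum 1
[-12, -2, 6, 6, -1, 7] → sum 4
[-2, 6, 6, -1, 7, -4] → sum 12
Highest of these is 23.

23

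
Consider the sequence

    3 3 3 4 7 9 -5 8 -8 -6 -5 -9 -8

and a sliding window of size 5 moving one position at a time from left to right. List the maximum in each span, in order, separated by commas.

7, 9, 9, 9, 9, 9, 8, 8, -5

Sliding a size-5 window across the 13 values:
[3, 3, 3, 4, 7] → max 7
[3, 3, 4, 7, 9] → max 9
[3, 4, 7, 9, -5] → max 9
[4, 7, 9, -5, 8] → max 9
[7, 9, -5, 8, -8] → max 9
[9, -5, 8, -8, -6] → max 9
[-5, 8, -8, -6, -5] → max 8
[8, -8, -6, -5, -9] → max 8
[-8, -6, -5, -9, -8] → max -5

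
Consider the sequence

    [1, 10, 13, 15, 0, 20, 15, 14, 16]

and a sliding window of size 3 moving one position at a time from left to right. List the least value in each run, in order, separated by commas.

1, 10, 0, 0, 0, 14, 14

(1, 10, 13) → min 1
(10, 13, 15) → min 10
(13, 15, 0) → min 0
(15, 0, 20) → min 0
(0, 20, 15) → min 0
(20, 15, 14) → min 14
(15, 14, 16) → min 14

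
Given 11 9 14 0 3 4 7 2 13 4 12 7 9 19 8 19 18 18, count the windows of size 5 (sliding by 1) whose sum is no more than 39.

8

11 9 14 0 3 → sum 37  ≤ 39 ✓
9 14 0 3 4 → sum 30  ≤ 39 ✓
14 0 3 4 7 → sum 28  ≤ 39 ✓
0 3 4 7 2 → sum 16  ≤ 39 ✓
3 4 7 2 13 → sum 29  ≤ 39 ✓
4 7 2 13 4 → sum 30  ≤ 39 ✓
7 2 13 4 12 → sum 38  ≤ 39 ✓
2 13 4 12 7 → sum 38  ≤ 39 ✓
13 4 12 7 9 → sum 45
4 12 7 9 19 → sum 51
12 7 9 19 8 → sum 55
7 9 19 8 19 → sum 62
9 19 8 19 18 → sum 73
19 8 19 18 18 → sum 82
8 windows satisfy the condition.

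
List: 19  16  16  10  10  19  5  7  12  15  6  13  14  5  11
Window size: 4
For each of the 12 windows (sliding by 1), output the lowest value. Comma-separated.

10, 10, 10, 5, 5, 5, 5, 6, 6, 6, 5, 5

[19, 16, 16, 10] → min 10
[16, 16, 10, 10] → min 10
[16, 10, 10, 19] → min 10
[10, 10, 19, 5] → min 5
[10, 19, 5, 7] → min 5
[19, 5, 7, 12] → min 5
[5, 7, 12, 15] → min 5
[7, 12, 15, 6] → min 6
[12, 15, 6, 13] → min 6
[15, 6, 13, 14] → min 6
[6, 13, 14, 5] → min 5
[13, 14, 5, 11] → min 5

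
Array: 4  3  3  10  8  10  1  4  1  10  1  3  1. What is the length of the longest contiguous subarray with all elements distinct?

4

[4] len 1
[4, 3] len 2
[3] len 1
[3, 10] len 2
[3, 10, 8] len 3
[8, 10] len 2
[8, 10, 1] len 3
[8, 10, 1, 4] len 4
[4, 1] len 2
[4, 1, 10] len 3
[10, 1] len 2
[10, 1, 3] len 3
[3, 1] len 2
Longest all-distinct length: 4.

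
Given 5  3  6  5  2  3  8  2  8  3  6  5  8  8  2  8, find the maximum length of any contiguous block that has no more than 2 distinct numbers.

4

add 5: window [5] (1 distinct), len 1
add 3: window [5, 3] (2 distinct), len 2
add 6: window [3, 6] (2 distinct), len 2
add 5: window [6, 5] (2 distinct), len 2
add 2: window [5, 2] (2 distinct), len 2
add 3: window [2, 3] (2 distinct), len 2
add 8: window [3, 8] (2 distinct), len 2
add 2: window [8, 2] (2 distinct), len 2
add 8: window [8, 2, 8] (2 distinct), len 3
add 3: window [8, 3] (2 distinct), len 2
add 6: window [3, 6] (2 distinct), len 2
add 5: window [6, 5] (2 distinct), len 2
add 8: window [5, 8] (2 distinct), len 2
add 8: window [5, 8, 8] (2 distinct), len 3
add 2: window [8, 8, 2] (2 distinct), len 3
add 8: window [8, 8, 2, 8] (2 distinct), len 4
Longest length with ≤2 distinct: 4.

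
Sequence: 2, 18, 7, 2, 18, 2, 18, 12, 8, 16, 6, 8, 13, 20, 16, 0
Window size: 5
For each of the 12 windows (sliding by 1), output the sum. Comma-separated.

(2, 18, 7, 2, 18) → sum 47
(18, 7, 2, 18, 2) → sum 47
(7, 2, 18, 2, 18) → sum 47
(2, 18, 2, 18, 12) → sum 52
(18, 2, 18, 12, 8) → sum 58
(2, 18, 12, 8, 16) → sum 56
(18, 12, 8, 16, 6) → sum 60
(12, 8, 16, 6, 8) → sum 50
(8, 16, 6, 8, 13) → sum 51
(16, 6, 8, 13, 20) → sum 63
(6, 8, 13, 20, 16) → sum 63
(8, 13, 20, 16, 0) → sum 57

47, 47, 47, 52, 58, 56, 60, 50, 51, 63, 63, 57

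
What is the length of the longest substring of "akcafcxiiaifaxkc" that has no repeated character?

add a: [a] len 1
add k: [a, k] len 2
add c: [a, k, c] len 3
add a (repeat a, move left end past it): [k, c, a] len 3
add f: [k, c, a, f] len 4
add c (repeat c, move left end past it): [a, f, c] len 3
add x: [a, f, c, x] len 4
add i: [a, f, c, x, i] len 5
add i (repeat i, move left end past it): [i] len 1
add a: [i, a] len 2
add i (repeat i, move left end past it): [a, i] len 2
add f: [a, i, f] len 3
add a (repeat a, move left end past it): [i, f, a] len 3
add x: [i, f, a, x] len 4
add k: [i, f, a, x, k] len 5
add c: [i, f, a, x, k, c] len 6
Longest all-distinct length: 6.

6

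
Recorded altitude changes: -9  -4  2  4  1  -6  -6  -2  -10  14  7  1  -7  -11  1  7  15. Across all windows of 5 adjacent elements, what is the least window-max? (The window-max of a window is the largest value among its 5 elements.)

1

-9 -4 2 4 1 → max 4
-4 2 4 1 -6 → max 4
2 4 1 -6 -6 → max 4
4 1 -6 -6 -2 → max 4
1 -6 -6 -2 -10 → max 1
-6 -6 -2 -10 14 → max 14
-6 -2 -10 14 7 → max 14
-2 -10 14 7 1 → max 14
-10 14 7 1 -7 → max 14
14 7 1 -7 -11 → max 14
7 1 -7 -11 1 → max 7
1 -7 -11 1 7 → max 7
-7 -11 1 7 15 → max 15
Least of these is 1.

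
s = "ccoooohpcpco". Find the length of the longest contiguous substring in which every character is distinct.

4

add c: [c] len 1
add c (repeat c, move left end past it): [c] len 1
add o: [c, o] len 2
add o (repeat o, move left end past it): [o] len 1
add o (repeat o, move left end past it): [o] len 1
add o (repeat o, move left end past it): [o] len 1
add h: [o, h] len 2
add p: [o, h, p] len 3
add c: [o, h, p, c] len 4
add p (repeat p, move left end past it): [c, p] len 2
add c (repeat c, move left end past it): [p, c] len 2
add o: [p, c, o] len 3
Longest all-distinct length: 4.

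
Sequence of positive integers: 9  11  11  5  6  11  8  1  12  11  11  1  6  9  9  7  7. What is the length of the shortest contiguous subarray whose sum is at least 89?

11

add 9: running sum 9 < 89
add 11: running sum 20 < 89
add 11: running sum 31 < 89
add 5: running sum 36 < 89
add 6: running sum 42 < 89
add 11: running sum 53 < 89
add 8: running sum 61 < 89
add 1: running sum 62 < 89
add 12: running sum 74 < 89
add 11: running sum 85 < 89
add 11: shortest ending here [9, 11, 11, 5, 6, 11, 8, 1, 12, 11, 11] sum 96, len 11
add 1: shortest ending here [9, 11, 11, 5, 6, 11, 8, 1, 12, 11, 11, 1] sum 97, len 12
add 6: shortest ending here [11, 11, 5, 6, 11, 8, 1, 12, 11, 11, 1, 6] sum 94, len 12
add 9: shortest ending here [11, 5, 6, 11, 8, 1, 12, 11, 11, 1, 6, 9] sum 92, len 12
add 9: shortest ending here [5, 6, 11, 8, 1, 12, 11, 11, 1, 6, 9, 9] sum 90, len 12
add 7: shortest ending here [6, 11, 8, 1, 12, 11, 11, 1, 6, 9, 9, 7] sum 92, len 12
add 7: shortest ending here [11, 8, 1, 12, 11, 11, 1, 6, 9, 9, 7, 7] sum 93, len 12
Shortest qualifying length: 11.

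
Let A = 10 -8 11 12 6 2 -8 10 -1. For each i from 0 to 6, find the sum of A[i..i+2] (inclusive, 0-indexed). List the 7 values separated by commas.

13, 15, 29, 20, 0, 4, 1

(10, -8, 11) → sum 13
(-8, 11, 12) → sum 15
(11, 12, 6) → sum 29
(12, 6, 2) → sum 20
(6, 2, -8) → sum 0
(2, -8, 10) → sum 4
(-8, 10, -1) → sum 1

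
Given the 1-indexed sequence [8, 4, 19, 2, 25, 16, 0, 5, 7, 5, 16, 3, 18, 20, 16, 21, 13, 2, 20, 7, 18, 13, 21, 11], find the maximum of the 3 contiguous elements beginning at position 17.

20

Elements at indices 17..19: 13, 2, 20
max(13, 2, 20) = 20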